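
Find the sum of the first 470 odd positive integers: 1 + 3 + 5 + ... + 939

Sum of first n odd numbers = n²
= 470²
= 220900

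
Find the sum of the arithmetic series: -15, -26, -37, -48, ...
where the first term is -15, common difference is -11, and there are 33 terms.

Sₙ = n/2 × (first + last)
Last term = a + (n-1)d = -15 + (33-1)×(-11) = -367
S_33 = 33/2 × (-15 + (-367))
S_33 = 33/2 × (-382) = -6303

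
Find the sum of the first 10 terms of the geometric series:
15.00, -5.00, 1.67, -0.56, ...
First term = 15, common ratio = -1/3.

Sₙ = a(1 - rⁿ) / (1 - r)
S_10 = 15(1 - (-1/3)^10) / (1 - (-1/3))
S_10 = 15(1 - (1/59049)) / (4/3)
S_10 = 73810/6561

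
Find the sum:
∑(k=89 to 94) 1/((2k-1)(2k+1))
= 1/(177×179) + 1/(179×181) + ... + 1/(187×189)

Partial fractions: 1/((2k-1)(2k+1)) = (1/2)[1/(2k-1) - 1/(2k+1)]
The series telescopes:
= (1/2)[1/177 - 1/189]
= 2/11151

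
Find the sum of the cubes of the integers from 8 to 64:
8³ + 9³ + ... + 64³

Use ∑_{k=1}^{n} k³ = [n(n+1)/2]², then subtract the first 7 terms.
∑_{k=1}^{64} k³ = [64×65/2]² = 2080² = 4326400
∑_{k=1}^{7} k³ = [7×8/2]² = 28² = 784
∑_{k=8}^{64} k³ = 4326400 - 784 = 4325616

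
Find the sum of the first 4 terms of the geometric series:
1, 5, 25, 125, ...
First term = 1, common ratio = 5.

Sₙ = a(1 - rⁿ) / (1 - r)
S_4 = 1(1 - 5^4) / (1 - 5)
S_4 = 1(1 - 625) / (-4)
S_4 = 156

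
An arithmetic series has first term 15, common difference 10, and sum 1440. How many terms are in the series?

Using S = n/2 × [2a + (n-1)d]
1440 = n/2 × [2(15) + (n-1)(10)]
1440 = n/2 × [30 + 10n - 10]
2880 = n × [20 + 10n]
10n² + (20)n - 2880 = 0
Discriminant: Δ = (20)² - 4(10)(-2880) = 400 + 115200 = 115600
√Δ = 340
n = [-(20) + √Δ] / (2·10) = (-20 + 340) / 20 = 320 / 20 = 16
(The negative root is discarded since n must be a positive integer.)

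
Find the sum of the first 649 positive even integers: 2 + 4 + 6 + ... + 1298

Sum of first n even numbers = n(n+1)
= 649×650
= 421850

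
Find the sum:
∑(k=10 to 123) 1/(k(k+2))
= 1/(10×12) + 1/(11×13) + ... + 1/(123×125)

Partial fractions: 1/(k(k+2)) = (1/2)[1/k - 1/(k+2)]
Telescoping leaves the first two and last two terms:
= (1/2)[1/10 + 1/11 - 1/124 - 1/125]
= 29811/341000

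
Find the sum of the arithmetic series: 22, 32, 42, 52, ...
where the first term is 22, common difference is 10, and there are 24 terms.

Sₙ = n/2 × (first + last)
Last term = a + (n-1)d = 22 + (24-1)×10 = 252
S_24 = 24/2 × (22 + 252)
S_24 = 24/2 × 274 = 3288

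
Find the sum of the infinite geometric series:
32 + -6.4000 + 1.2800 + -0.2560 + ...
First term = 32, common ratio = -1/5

For |r| < 1, S = a / (1 - r)
S = 32 / (1 - (-1/5))
S = 32 / (6/5)
S = 80/3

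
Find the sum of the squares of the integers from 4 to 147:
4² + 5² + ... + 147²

Use ∑_{k=1}^{n} k² = n(n+1)(2n+1)/6, then subtract the first 3 terms.
∑_{k=1}^{147} k² = 147×148×295/6 = 1069670
∑_{k=1}^{3} k² = 3×4×7/6 = 14
∑_{k=4}^{147} k² = 1069670 - 14 = 1069656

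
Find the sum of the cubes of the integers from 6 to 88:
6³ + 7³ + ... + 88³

Use ∑_{k=1}^{n} k³ = [n(n+1)/2]², then subtract the first 5 terms.
∑_{k=1}^{88} k³ = [88×89/2]² = 3916² = 15335056
∑_{k=1}^{5} k³ = [5×6/2]² = 15² = 225
∑_{k=6}^{88} k³ = 15335056 - 225 = 15334831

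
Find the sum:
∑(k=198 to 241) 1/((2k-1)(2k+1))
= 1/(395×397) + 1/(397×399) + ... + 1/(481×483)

Partial fractions: 1/((2k-1)(2k+1)) = (1/2)[1/(2k-1) - 1/(2k+1)]
The series telescopes:
= (1/2)[1/395 - 1/483]
= 44/190785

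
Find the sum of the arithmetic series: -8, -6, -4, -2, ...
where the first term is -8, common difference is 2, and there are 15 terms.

Sₙ = n/2 × (first + last)
Last term = a + (n-1)d = -8 + (15-1)×2 = 20
S_15 = 15/2 × (-8 + 20)
S_15 = 15/2 × 12 = 90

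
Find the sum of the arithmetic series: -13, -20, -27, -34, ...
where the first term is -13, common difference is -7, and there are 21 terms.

Sₙ = n/2 × (first + last)
Last term = a + (n-1)d = -13 + (21-1)×(-7) = -153
S_21 = 21/2 × (-13 + (-153))
S_21 = 21/2 × (-166) = -1743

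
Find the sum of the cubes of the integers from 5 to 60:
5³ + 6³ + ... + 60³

Use ∑_{k=1}^{n} k³ = [n(n+1)/2]², then subtract the first 4 terms.
∑_{k=1}^{60} k³ = [60×61/2]² = 1830² = 3348900
∑_{k=1}^{4} k³ = [4×5/2]² = 10² = 100
∑_{k=5}^{60} k³ = 3348900 - 100 = 3348800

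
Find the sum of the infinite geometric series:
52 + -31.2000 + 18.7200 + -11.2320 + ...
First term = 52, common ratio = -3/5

For |r| < 1, S = a / (1 - r)
S = 52 / (1 - (-3/5))
S = 52 / (8/5)
S = 65/2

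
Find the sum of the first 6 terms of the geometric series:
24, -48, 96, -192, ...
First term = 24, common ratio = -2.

Sₙ = a(1 - rⁿ) / (1 - r)
S_6 = 24(1 - (-2)^6) / (1 - (-2))
S_6 = 24(1 - 64) / (3)
S_6 = -504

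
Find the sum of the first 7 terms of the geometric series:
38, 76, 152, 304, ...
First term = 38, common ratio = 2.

Sₙ = a(1 - rⁿ) / (1 - r)
S_7 = 38(1 - 2^7) / (1 - 2)
S_7 = 38(1 - 128) / (-1)
S_7 = 4826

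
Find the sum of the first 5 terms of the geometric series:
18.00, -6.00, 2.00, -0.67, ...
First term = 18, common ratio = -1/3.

Sₙ = a(1 - rⁿ) / (1 - r)
S_5 = 18(1 - (-1/3)^5) / (1 - (-1/3))
S_5 = 18(1 - (-1/243)) / (4/3)
S_5 = 122/9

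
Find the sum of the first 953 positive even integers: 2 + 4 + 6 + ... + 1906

Sum of first n even numbers = n(n+1)
= 953×954
= 909162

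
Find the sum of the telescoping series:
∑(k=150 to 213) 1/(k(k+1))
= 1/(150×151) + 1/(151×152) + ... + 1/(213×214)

Partial fractions: 1/(k(k+1)) = 1/k - 1/(k+1)
The series telescopes:
= (1/150 - 1/151) + (1/151 - 1/152) + ... + (1/213 - 1/214)
= 1/150 - 1/214
= 16/8025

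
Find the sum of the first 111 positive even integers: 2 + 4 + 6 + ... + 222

Sum of first n even numbers = n(n+1)
= 111×112
= 12432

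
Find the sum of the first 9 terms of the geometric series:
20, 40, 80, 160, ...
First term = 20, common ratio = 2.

Sₙ = a(1 - rⁿ) / (1 - r)
S_9 = 20(1 - 2^9) / (1 - 2)
S_9 = 20(1 - 512) / (-1)
S_9 = 10220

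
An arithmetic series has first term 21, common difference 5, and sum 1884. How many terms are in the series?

Using S = n/2 × [2a + (n-1)d]
1884 = n/2 × [2(21) + (n-1)(5)]
1884 = n/2 × [42 + 5n - 5]
3768 = n × [37 + 5n]
5n² + (37)n - 3768 = 0
Discriminant: Δ = (37)² - 4(5)(-3768) = 1369 + 75360 = 76729
√Δ = 277
n = [-(37) + √Δ] / (2·5) = (-37 + 277) / 10 = 240 / 10 = 24
(The negative root is discarded since n must be a positive integer.)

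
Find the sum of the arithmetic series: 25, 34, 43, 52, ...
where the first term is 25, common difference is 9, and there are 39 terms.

Sₙ = n/2 × (first + last)
Last term = a + (n-1)d = 25 + (39-1)×9 = 367
S_39 = 39/2 × (25 + 367)
S_39 = 39/2 × 392 = 7644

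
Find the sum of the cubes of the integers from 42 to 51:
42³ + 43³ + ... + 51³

Use ∑_{k=1}^{n} k³ = [n(n+1)/2]², then subtract the first 41 terms.
∑_{k=1}^{51} k³ = [51×52/2]² = 1326² = 1758276
∑_{k=1}^{41} k³ = [41×42/2]² = 861² = 741321
∑_{k=42}^{51} k³ = 1758276 - 741321 = 1016955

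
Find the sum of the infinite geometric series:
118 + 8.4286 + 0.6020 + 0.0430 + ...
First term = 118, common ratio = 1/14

For |r| < 1, S = a / (1 - r)
S = 118 / (1 - (1/14))
S = 118 / (13/14)
S = 1652/13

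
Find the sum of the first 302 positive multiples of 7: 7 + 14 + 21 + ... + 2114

Factor out 7: = 7(1 + 2 + ... + 302) = 7 × n(n+1)/2
= 7 × 302×303/2
= 7 × 45753
= 320271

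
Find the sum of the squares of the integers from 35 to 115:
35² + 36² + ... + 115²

Use ∑_{k=1}^{n} k² = n(n+1)(2n+1)/6, then subtract the first 34 terms.
∑_{k=1}^{115} k² = 115×116×231/6 = 513590
∑_{k=1}^{34} k² = 34×35×69/6 = 13685
∑_{k=35}^{115} k² = 513590 - 13685 = 499905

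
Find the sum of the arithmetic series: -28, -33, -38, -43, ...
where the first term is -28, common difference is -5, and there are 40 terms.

Sₙ = n/2 × (first + last)
Last term = a + (n-1)d = -28 + (40-1)×(-5) = -223
S_40 = 40/2 × (-28 + (-223))
S_40 = 40/2 × (-251) = -5020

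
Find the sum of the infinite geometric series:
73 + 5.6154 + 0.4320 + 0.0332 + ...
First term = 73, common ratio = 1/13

For |r| < 1, S = a / (1 - r)
S = 73 / (1 - (1/13))
S = 73 / (12/13)
S = 949/12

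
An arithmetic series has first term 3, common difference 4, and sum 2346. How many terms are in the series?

Using S = n/2 × [2a + (n-1)d]
2346 = n/2 × [2(3) + (n-1)(4)]
2346 = n/2 × [6 + 4n - 4]
4692 = n × [2 + 4n]
4n² + (2)n - 4692 = 0
Discriminant: Δ = (2)² - 4(4)(-4692) = 4 + 75072 = 75076
√Δ = 274
n = [-(2) + √Δ] / (2·4) = (-2 + 274) / 8 = 272 / 8 = 34
(The negative root is discarded since n must be a positive integer.)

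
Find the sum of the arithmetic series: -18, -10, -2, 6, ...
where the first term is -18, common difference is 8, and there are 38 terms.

Sₙ = n/2 × (first + last)
Last term = a + (n-1)d = -18 + (38-1)×8 = 278
S_38 = 38/2 × (-18 + 278)
S_38 = 38/2 × 260 = 4940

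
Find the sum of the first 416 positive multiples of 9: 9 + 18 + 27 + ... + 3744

Factor out 9: = 9(1 + 2 + ... + 416) = 9 × n(n+1)/2
= 9 × 416×417/2
= 9 × 86736
= 780624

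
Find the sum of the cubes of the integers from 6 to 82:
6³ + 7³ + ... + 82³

Use ∑_{k=1}^{n} k³ = [n(n+1)/2]², then subtract the first 5 terms.
∑_{k=1}^{82} k³ = [82×83/2]² = 3403² = 11580409
∑_{k=1}^{5} k³ = [5×6/2]² = 15² = 225
∑_{k=6}^{82} k³ = 11580409 - 225 = 11580184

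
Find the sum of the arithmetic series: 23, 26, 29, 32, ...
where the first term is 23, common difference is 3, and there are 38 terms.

Sₙ = n/2 × (first + last)
Last term = a + (n-1)d = 23 + (38-1)×3 = 134
S_38 = 38/2 × (23 + 134)
S_38 = 38/2 × 157 = 2983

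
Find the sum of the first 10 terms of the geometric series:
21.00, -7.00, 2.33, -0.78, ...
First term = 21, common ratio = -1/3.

Sₙ = a(1 - rⁿ) / (1 - r)
S_10 = 21(1 - (-1/3)^10) / (1 - (-1/3))
S_10 = 21(1 - (1/59049)) / (4/3)
S_10 = 103334/6561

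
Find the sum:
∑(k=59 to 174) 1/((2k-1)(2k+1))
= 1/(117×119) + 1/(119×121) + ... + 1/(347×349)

Partial fractions: 1/((2k-1)(2k+1)) = (1/2)[1/(2k-1) - 1/(2k+1)]
The series telescopes:
= (1/2)[1/117 - 1/349]
= 116/40833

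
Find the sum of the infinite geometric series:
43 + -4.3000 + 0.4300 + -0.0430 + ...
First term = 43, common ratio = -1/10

For |r| < 1, S = a / (1 - r)
S = 43 / (1 - (-1/10))
S = 43 / (11/10)
S = 430/11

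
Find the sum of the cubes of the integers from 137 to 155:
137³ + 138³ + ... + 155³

Use ∑_{k=1}^{n} k³ = [n(n+1)/2]², then subtract the first 136 terms.
∑_{k=1}^{155} k³ = [155×156/2]² = 12090² = 146168100
∑_{k=1}^{136} k³ = [136×137/2]² = 9316² = 86787856
∑_{k=137}^{155} k³ = 146168100 - 86787856 = 59380244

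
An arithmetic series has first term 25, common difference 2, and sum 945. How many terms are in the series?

Using S = n/2 × [2a + (n-1)d]
945 = n/2 × [2(25) + (n-1)(2)]
945 = n/2 × [50 + 2n - 2]
1890 = n × [48 + 2n]
2n² + (48)n - 1890 = 0
Discriminant: Δ = (48)² - 4(2)(-1890) = 2304 + 15120 = 17424
√Δ = 132
n = [-(48) + √Δ] / (2·2) = (-48 + 132) / 4 = 84 / 4 = 21
(The negative root is discarded since n must be a positive integer.)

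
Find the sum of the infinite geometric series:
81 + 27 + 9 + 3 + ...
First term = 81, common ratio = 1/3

For |r| < 1, S = a / (1 - r)
S = 81 / (1 - (1/3))
S = 81 / (2/3)
S = 243/2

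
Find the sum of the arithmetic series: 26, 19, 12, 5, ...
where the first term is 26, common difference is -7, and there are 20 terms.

Sₙ = n/2 × (first + last)
Last term = a + (n-1)d = 26 + (20-1)×(-7) = -107
S_20 = 20/2 × (26 + (-107))
S_20 = 20/2 × (-81) = -810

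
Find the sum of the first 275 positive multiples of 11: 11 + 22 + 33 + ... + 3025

Factor out 11: = 11(1 + 2 + ... + 275) = 11 × n(n+1)/2
= 11 × 275×276/2
= 11 × 37950
= 417450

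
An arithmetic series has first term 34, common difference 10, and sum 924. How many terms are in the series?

Using S = n/2 × [2a + (n-1)d]
924 = n/2 × [2(34) + (n-1)(10)]
924 = n/2 × [68 + 10n - 10]
1848 = n × [58 + 10n]
10n² + (58)n - 1848 = 0
Discriminant: Δ = (58)² - 4(10)(-1848) = 3364 + 73920 = 77284
√Δ = 278
n = [-(58) + √Δ] / (2·10) = (-58 + 278) / 20 = 220 / 20 = 11
(The negative root is discarded since n must be a positive integer.)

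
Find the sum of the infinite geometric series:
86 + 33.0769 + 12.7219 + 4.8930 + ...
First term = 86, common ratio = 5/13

For |r| < 1, S = a / (1 - r)
S = 86 / (1 - (5/13))
S = 86 / (8/13)
S = 559/4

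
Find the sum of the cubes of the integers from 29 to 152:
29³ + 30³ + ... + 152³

Use ∑_{k=1}^{n} k³ = [n(n+1)/2]², then subtract the first 28 terms.
∑_{k=1}^{152} k³ = [152×153/2]² = 11628² = 135210384
∑_{k=1}^{28} k³ = [28×29/2]² = 406² = 164836
∑_{k=29}^{152} k³ = 135210384 - 164836 = 135045548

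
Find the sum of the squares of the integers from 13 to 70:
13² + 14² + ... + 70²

Use ∑_{k=1}^{n} k² = n(n+1)(2n+1)/6, then subtract the first 12 terms.
∑_{k=1}^{70} k² = 70×71×141/6 = 116795
∑_{k=1}^{12} k² = 12×13×25/6 = 650
∑_{k=13}^{70} k² = 116795 - 650 = 116145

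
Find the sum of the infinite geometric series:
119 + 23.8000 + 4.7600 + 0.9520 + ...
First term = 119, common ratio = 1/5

For |r| < 1, S = a / (1 - r)
S = 119 / (1 - (1/5))
S = 119 / (4/5)
S = 595/4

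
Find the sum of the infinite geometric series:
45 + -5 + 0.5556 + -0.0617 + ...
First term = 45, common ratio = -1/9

For |r| < 1, S = a / (1 - r)
S = 45 / (1 - (-1/9))
S = 45 / (10/9)
S = 81/2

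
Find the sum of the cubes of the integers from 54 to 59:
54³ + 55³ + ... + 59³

Use ∑_{k=1}^{n} k³ = [n(n+1)/2]², then subtract the first 53 terms.
∑_{k=1}^{59} k³ = [59×60/2]² = 1770² = 3132900
∑_{k=1}^{53} k³ = [53×54/2]² = 1431² = 2047761
∑_{k=54}^{59} k³ = 3132900 - 2047761 = 1085139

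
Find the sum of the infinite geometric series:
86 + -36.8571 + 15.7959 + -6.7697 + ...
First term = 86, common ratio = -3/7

For |r| < 1, S = a / (1 - r)
S = 86 / (1 - (-3/7))
S = 86 / (10/7)
S = 301/5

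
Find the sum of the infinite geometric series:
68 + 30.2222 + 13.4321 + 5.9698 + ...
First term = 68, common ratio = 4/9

For |r| < 1, S = a / (1 - r)
S = 68 / (1 - (4/9))
S = 68 / (5/9)
S = 612/5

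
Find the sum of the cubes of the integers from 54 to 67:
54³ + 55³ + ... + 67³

Use ∑_{k=1}^{n} k³ = [n(n+1)/2]², then subtract the first 53 terms.
∑_{k=1}^{67} k³ = [67×68/2]² = 2278² = 5189284
∑_{k=1}^{53} k³ = [53×54/2]² = 1431² = 2047761
∑_{k=54}^{67} k³ = 5189284 - 2047761 = 3141523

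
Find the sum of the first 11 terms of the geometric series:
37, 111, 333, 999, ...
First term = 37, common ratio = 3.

Sₙ = a(1 - rⁿ) / (1 - r)
S_11 = 37(1 - 3^11) / (1 - 3)
S_11 = 37(1 - 177147) / (-2)
S_11 = 3277201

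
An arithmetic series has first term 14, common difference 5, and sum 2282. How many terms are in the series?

Using S = n/2 × [2a + (n-1)d]
2282 = n/2 × [2(14) + (n-1)(5)]
2282 = n/2 × [28 + 5n - 5]
4564 = n × [23 + 5n]
5n² + (23)n - 4564 = 0
Discriminant: Δ = (23)² - 4(5)(-4564) = 529 + 91280 = 91809
√Δ = 303
n = [-(23) + √Δ] / (2·5) = (-23 + 303) / 10 = 280 / 10 = 28
(The negative root is discarded since n must be a positive integer.)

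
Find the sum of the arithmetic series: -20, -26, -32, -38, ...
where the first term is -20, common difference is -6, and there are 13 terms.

Sₙ = n/2 × (first + last)
Last term = a + (n-1)d = -20 + (13-1)×(-6) = -92
S_13 = 13/2 × (-20 + (-92))
S_13 = 13/2 × (-112) = -728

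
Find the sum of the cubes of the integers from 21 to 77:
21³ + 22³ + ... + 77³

Use ∑_{k=1}^{n} k³ = [n(n+1)/2]², then subtract the first 20 terms.
∑_{k=1}^{77} k³ = [77×78/2]² = 3003² = 9018009
∑_{k=1}^{20} k³ = [20×21/2]² = 210² = 44100
∑_{k=21}^{77} k³ = 9018009 - 44100 = 8973909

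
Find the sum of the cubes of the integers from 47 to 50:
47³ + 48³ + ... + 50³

Use ∑_{k=1}^{n} k³ = [n(n+1)/2]², then subtract the first 46 terms.
∑_{k=1}^{50} k³ = [50×51/2]² = 1275² = 1625625
∑_{k=1}^{46} k³ = [46×47/2]² = 1081² = 1168561
∑_{k=47}^{50} k³ = 1625625 - 1168561 = 457064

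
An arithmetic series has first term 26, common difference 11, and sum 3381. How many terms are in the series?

Using S = n/2 × [2a + (n-1)d]
3381 = n/2 × [2(26) + (n-1)(11)]
3381 = n/2 × [52 + 11n - 11]
6762 = n × [41 + 11n]
11n² + (41)n - 6762 = 0
Discriminant: Δ = (41)² - 4(11)(-6762) = 1681 + 297528 = 299209
√Δ = 547
n = [-(41) + √Δ] / (2·11) = (-41 + 547) / 22 = 506 / 22 = 23
(The negative root is discarded since n must be a positive integer.)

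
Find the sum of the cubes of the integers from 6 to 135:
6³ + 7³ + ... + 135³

Use ∑_{k=1}^{n} k³ = [n(n+1)/2]², then subtract the first 5 terms.
∑_{k=1}^{135} k³ = [135×136/2]² = 9180² = 84272400
∑_{k=1}^{5} k³ = [5×6/2]² = 15² = 225
∑_{k=6}^{135} k³ = 84272400 - 225 = 84272175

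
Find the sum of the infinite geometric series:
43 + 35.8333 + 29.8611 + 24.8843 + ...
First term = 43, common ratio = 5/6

For |r| < 1, S = a / (1 - r)
S = 43 / (1 - (5/6))
S = 43 / (1/6)
S = 258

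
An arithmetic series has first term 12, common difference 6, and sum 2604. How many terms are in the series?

Using S = n/2 × [2a + (n-1)d]
2604 = n/2 × [2(12) + (n-1)(6)]
2604 = n/2 × [24 + 6n - 6]
5208 = n × [18 + 6n]
6n² + (18)n - 5208 = 0
Discriminant: Δ = (18)² - 4(6)(-5208) = 324 + 124992 = 125316
√Δ = 354
n = [-(18) + √Δ] / (2·6) = (-18 + 354) / 12 = 336 / 12 = 28
(The negative root is discarded since n must be a positive integer.)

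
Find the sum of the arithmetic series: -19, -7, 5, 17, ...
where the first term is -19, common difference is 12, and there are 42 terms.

Sₙ = n/2 × (first + last)
Last term = a + (n-1)d = -19 + (42-1)×12 = 473
S_42 = 42/2 × (-19 + 473)
S_42 = 42/2 × 454 = 9534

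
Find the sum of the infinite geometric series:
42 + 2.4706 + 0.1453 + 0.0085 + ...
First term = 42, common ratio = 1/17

For |r| < 1, S = a / (1 - r)
S = 42 / (1 - (1/17))
S = 42 / (16/17)
S = 357/8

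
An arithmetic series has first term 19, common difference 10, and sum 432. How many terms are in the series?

Using S = n/2 × [2a + (n-1)d]
432 = n/2 × [2(19) + (n-1)(10)]
432 = n/2 × [38 + 10n - 10]
864 = n × [28 + 10n]
10n² + (28)n - 864 = 0
Discriminant: Δ = (28)² - 4(10)(-864) = 784 + 34560 = 35344
√Δ = 188
n = [-(28) + √Δ] / (2·10) = (-28 + 188) / 20 = 160 / 20 = 8
(The negative root is discarded since n must be a positive integer.)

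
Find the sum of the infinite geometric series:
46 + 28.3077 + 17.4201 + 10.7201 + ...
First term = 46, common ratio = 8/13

For |r| < 1, S = a / (1 - r)
S = 46 / (1 - (8/13))
S = 46 / (5/13)
S = 598/5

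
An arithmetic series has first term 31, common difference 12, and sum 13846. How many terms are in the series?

Using S = n/2 × [2a + (n-1)d]
13846 = n/2 × [2(31) + (n-1)(12)]
13846 = n/2 × [62 + 12n - 12]
27692 = n × [50 + 12n]
12n² + (50)n - 27692 = 0
Discriminant: Δ = (50)² - 4(12)(-27692) = 2500 + 1329216 = 1331716
√Δ = 1154
n = [-(50) + √Δ] / (2·12) = (-50 + 1154) / 24 = 1104 / 24 = 46
(The negative root is discarded since n must be a positive integer.)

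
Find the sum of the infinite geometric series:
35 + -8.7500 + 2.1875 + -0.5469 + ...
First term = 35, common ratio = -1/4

For |r| < 1, S = a / (1 - r)
S = 35 / (1 - (-1/4))
S = 35 / (5/4)
S = 28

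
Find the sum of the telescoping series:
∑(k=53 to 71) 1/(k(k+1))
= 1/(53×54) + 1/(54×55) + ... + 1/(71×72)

Partial fractions: 1/(k(k+1)) = 1/k - 1/(k+1)
The series telescopes:
= (1/53 - 1/54) + (1/54 - 1/55) + ... + (1/71 - 1/72)
= 1/53 - 1/72
= 19/3816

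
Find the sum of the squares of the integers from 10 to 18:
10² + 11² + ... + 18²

Use ∑_{k=1}^{n} k² = n(n+1)(2n+1)/6, then subtract the first 9 terms.
∑_{k=1}^{18} k² = 18×19×37/6 = 2109
∑_{k=1}^{9} k² = 9×10×19/6 = 285
∑_{k=10}^{18} k² = 2109 - 285 = 1824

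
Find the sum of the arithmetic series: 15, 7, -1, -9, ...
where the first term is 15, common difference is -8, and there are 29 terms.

Sₙ = n/2 × (first + last)
Last term = a + (n-1)d = 15 + (29-1)×(-8) = -209
S_29 = 29/2 × (15 + (-209))
S_29 = 29/2 × (-194) = -2813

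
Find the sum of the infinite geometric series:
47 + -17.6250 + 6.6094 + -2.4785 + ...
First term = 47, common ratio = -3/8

For |r| < 1, S = a / (1 - r)
S = 47 / (1 - (-3/8))
S = 47 / (11/8)
S = 376/11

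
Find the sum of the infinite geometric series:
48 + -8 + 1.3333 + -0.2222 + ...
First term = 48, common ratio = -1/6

For |r| < 1, S = a / (1 - r)
S = 48 / (1 - (-1/6))
S = 48 / (7/6)
S = 288/7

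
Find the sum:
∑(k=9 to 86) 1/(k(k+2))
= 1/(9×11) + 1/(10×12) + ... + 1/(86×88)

Partial fractions: 1/(k(k+2)) = (1/2)[1/k - 1/(k+2)]
Telescoping leaves the first two and last two terms:
= (1/2)[1/9 + 1/10 - 1/87 - 1/88]
= 21619/229680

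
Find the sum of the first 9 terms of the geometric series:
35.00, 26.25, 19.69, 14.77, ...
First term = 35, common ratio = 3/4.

Sₙ = a(1 - rⁿ) / (1 - r)
S_9 = 35(1 - (3/4)^9) / (1 - (3/4))
S_9 = 35(1 - (19683/262144)) / (1/4)
S_9 = 8486135/65536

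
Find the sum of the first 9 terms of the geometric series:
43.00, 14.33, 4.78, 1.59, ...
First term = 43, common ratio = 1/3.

Sₙ = a(1 - rⁿ) / (1 - r)
S_9 = 43(1 - (1/3)^9) / (1 - (1/3))
S_9 = 43(1 - (1/19683)) / (2/3)
S_9 = 423163/6561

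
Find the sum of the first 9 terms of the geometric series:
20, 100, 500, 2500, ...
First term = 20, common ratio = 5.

Sₙ = a(1 - rⁿ) / (1 - r)
S_9 = 20(1 - 5^9) / (1 - 5)
S_9 = 20(1 - 1953125) / (-4)
S_9 = 9765620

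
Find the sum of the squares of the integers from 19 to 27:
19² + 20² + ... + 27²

Use ∑_{k=1}^{n} k² = n(n+1)(2n+1)/6, then subtract the first 18 terms.
∑_{k=1}^{27} k² = 27×28×55/6 = 6930
∑_{k=1}^{18} k² = 18×19×37/6 = 2109
∑_{k=19}^{27} k² = 6930 - 2109 = 4821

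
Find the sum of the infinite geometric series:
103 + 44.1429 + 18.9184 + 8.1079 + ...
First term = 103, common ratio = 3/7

For |r| < 1, S = a / (1 - r)
S = 103 / (1 - (3/7))
S = 103 / (4/7)
S = 721/4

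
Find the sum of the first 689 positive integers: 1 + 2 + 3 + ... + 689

Formula: ∑k = n(n+1)/2
= 689×690/2
= 475410/2
= 237705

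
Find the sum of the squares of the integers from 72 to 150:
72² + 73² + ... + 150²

Use ∑_{k=1}^{n} k² = n(n+1)(2n+1)/6, then subtract the first 71 terms.
∑_{k=1}^{150} k² = 150×151×301/6 = 1136275
∑_{k=1}^{71} k² = 71×72×143/6 = 121836
∑_{k=72}^{150} k² = 1136275 - 121836 = 1014439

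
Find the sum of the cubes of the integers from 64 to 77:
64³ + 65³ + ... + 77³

Use ∑_{k=1}^{n} k³ = [n(n+1)/2]², then subtract the first 63 terms.
∑_{k=1}^{77} k³ = [77×78/2]² = 3003² = 9018009
∑_{k=1}^{63} k³ = [63×64/2]² = 2016² = 4064256
∑_{k=64}^{77} k³ = 9018009 - 4064256 = 4953753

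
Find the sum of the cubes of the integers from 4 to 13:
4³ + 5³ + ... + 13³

Use ∑_{k=1}^{n} k³ = [n(n+1)/2]², then subtract the first 3 terms.
∑_{k=1}^{13} k³ = [13×14/2]² = 91² = 8281
∑_{k=1}^{3} k³ = [3×4/2]² = 6² = 36
∑_{k=4}^{13} k³ = 8281 - 36 = 8245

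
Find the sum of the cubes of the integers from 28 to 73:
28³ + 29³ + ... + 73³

Use ∑_{k=1}^{n} k³ = [n(n+1)/2]², then subtract the first 27 terms.
∑_{k=1}^{73} k³ = [73×74/2]² = 2701² = 7295401
∑_{k=1}^{27} k³ = [27×28/2]² = 378² = 142884
∑_{k=28}^{73} k³ = 7295401 - 142884 = 7152517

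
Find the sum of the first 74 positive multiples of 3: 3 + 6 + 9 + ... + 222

Factor out 3: = 3(1 + 2 + ... + 74) = 3 × n(n+1)/2
= 3 × 74×75/2
= 3 × 2775
= 8325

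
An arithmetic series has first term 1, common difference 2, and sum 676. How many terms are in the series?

Using S = n/2 × [2a + (n-1)d]
676 = n/2 × [2(1) + (n-1)(2)]
676 = n/2 × [2 + 2n - 2]
1352 = n × [0 + 2n]
2n² + (0)n - 1352 = 0
Discriminant: Δ = (0)² - 4(2)(-1352) = 0 + 10816 = 10816
√Δ = 104
n = [-(0) + √Δ] / (2·2) = (0 + 104) / 4 = 104 / 4 = 26
(The negative root is discarded since n must be a positive integer.)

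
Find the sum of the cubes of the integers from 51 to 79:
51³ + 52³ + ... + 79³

Use ∑_{k=1}^{n} k³ = [n(n+1)/2]², then subtract the first 50 terms.
∑_{k=1}^{79} k³ = [79×80/2]² = 3160² = 9985600
∑_{k=1}^{50} k³ = [50×51/2]² = 1275² = 1625625
∑_{k=51}^{79} k³ = 9985600 - 1625625 = 8359975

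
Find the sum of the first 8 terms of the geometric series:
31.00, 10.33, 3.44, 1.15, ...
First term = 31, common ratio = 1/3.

Sₙ = a(1 - rⁿ) / (1 - r)
S_8 = 31(1 - (1/3)^8) / (1 - (1/3))
S_8 = 31(1 - (1/6561)) / (2/3)
S_8 = 101680/2187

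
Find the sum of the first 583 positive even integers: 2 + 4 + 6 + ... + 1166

Sum of first n even numbers = n(n+1)
= 583×584
= 340472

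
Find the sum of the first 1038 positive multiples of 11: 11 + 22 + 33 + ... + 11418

Factor out 11: = 11(1 + 2 + ... + 1038) = 11 × n(n+1)/2
= 11 × 1038×1039/2
= 11 × 539241
= 5931651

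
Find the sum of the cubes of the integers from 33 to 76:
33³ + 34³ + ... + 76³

Use ∑_{k=1}^{n} k³ = [n(n+1)/2]², then subtract the first 32 terms.
∑_{k=1}^{76} k³ = [76×77/2]² = 2926² = 8561476
∑_{k=1}^{32} k³ = [32×33/2]² = 528² = 278784
∑_{k=33}^{76} k³ = 8561476 - 278784 = 8282692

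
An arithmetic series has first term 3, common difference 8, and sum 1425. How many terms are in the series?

Using S = n/2 × [2a + (n-1)d]
1425 = n/2 × [2(3) + (n-1)(8)]
1425 = n/2 × [6 + 8n - 8]
2850 = n × [-2 + 8n]
8n² + (-2)n - 2850 = 0
Discriminant: Δ = (-2)² - 4(8)(-2850) = 4 + 91200 = 91204
√Δ = 302
n = [-(-2) + √Δ] / (2·8) = (2 + 302) / 16 = 304 / 16 = 19
(The negative root is discarded since n must be a positive integer.)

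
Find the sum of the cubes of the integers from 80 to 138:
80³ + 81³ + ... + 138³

Use ∑_{k=1}^{n} k³ = [n(n+1)/2]², then subtract the first 79 terms.
∑_{k=1}^{138} k³ = [138×139/2]² = 9591² = 91987281
∑_{k=1}^{79} k³ = [79×80/2]² = 3160² = 9985600
∑_{k=80}^{138} k³ = 91987281 - 9985600 = 82001681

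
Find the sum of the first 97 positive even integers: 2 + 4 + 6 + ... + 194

Sum of first n even numbers = n(n+1)
= 97×98
= 9506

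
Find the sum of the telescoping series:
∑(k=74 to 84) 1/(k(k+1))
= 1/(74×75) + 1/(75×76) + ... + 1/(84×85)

Partial fractions: 1/(k(k+1)) = 1/k - 1/(k+1)
The series telescopes:
= (1/74 - 1/75) + (1/75 - 1/76) + ... + (1/84 - 1/85)
= 1/74 - 1/85
= 11/6290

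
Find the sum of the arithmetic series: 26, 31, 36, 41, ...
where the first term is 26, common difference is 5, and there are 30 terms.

Sₙ = n/2 × (first + last)
Last term = a + (n-1)d = 26 + (30-1)×5 = 171
S_30 = 30/2 × (26 + 171)
S_30 = 30/2 × 197 = 2955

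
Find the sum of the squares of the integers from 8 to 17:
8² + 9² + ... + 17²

Use ∑_{k=1}^{n} k² = n(n+1)(2n+1)/6, then subtract the first 7 terms.
∑_{k=1}^{17} k² = 17×18×35/6 = 1785
∑_{k=1}^{7} k² = 7×8×15/6 = 140
∑_{k=8}^{17} k² = 1785 - 140 = 1645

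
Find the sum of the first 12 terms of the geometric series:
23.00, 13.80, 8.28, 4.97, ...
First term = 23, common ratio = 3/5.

Sₙ = a(1 - rⁿ) / (1 - r)
S_12 = 23(1 - (3/5)^12) / (1 - (3/5))
S_12 = 23(1 - (531441/244140625)) / (2/5)
S_12 = 2801505616/48828125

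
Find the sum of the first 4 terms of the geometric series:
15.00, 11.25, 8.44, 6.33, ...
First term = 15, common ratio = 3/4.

Sₙ = a(1 - rⁿ) / (1 - r)
S_4 = 15(1 - (3/4)^4) / (1 - (3/4))
S_4 = 15(1 - (81/256)) / (1/4)
S_4 = 2625/64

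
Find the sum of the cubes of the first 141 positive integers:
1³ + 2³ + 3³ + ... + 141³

Formula: ∑k³ = [n(n+1)/2]²
= [141×142/2]²
= 10011²
= 100220121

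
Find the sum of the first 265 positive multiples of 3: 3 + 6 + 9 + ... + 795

Factor out 3: = 3(1 + 2 + ... + 265) = 3 × n(n+1)/2
= 3 × 265×266/2
= 3 × 35245
= 105735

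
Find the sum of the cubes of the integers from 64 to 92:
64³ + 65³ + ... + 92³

Use ∑_{k=1}^{n} k³ = [n(n+1)/2]², then subtract the first 63 terms.
∑_{k=1}^{92} k³ = [92×93/2]² = 4278² = 18301284
∑_{k=1}^{63} k³ = [63×64/2]² = 2016² = 4064256
∑_{k=64}^{92} k³ = 18301284 - 4064256 = 14237028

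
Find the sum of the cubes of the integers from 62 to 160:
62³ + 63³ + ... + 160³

Use ∑_{k=1}^{n} k³ = [n(n+1)/2]², then subtract the first 61 terms.
∑_{k=1}^{160} k³ = [160×161/2]² = 12880² = 165894400
∑_{k=1}^{61} k³ = [61×62/2]² = 1891² = 3575881
∑_{k=62}^{160} k³ = 165894400 - 3575881 = 162318519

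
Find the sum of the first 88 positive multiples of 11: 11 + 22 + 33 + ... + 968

Factor out 11: = 11(1 + 2 + ... + 88) = 11 × n(n+1)/2
= 11 × 88×89/2
= 11 × 3916
= 43076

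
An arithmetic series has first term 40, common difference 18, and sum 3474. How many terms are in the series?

Using S = n/2 × [2a + (n-1)d]
3474 = n/2 × [2(40) + (n-1)(18)]
3474 = n/2 × [80 + 18n - 18]
6948 = n × [62 + 18n]
18n² + (62)n - 6948 = 0
Discriminant: Δ = (62)² - 4(18)(-6948) = 3844 + 500256 = 504100
√Δ = 710
n = [-(62) + √Δ] / (2·18) = (-62 + 710) / 36 = 648 / 36 = 18
(The negative root is discarded since n must be a positive integer.)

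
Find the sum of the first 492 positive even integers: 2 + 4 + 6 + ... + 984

Sum of first n even numbers = n(n+1)
= 492×493
= 242556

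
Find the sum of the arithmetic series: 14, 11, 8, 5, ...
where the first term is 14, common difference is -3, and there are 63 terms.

Sₙ = n/2 × (first + last)
Last term = a + (n-1)d = 14 + (63-1)×(-3) = -172
S_63 = 63/2 × (14 + (-172))
S_63 = 63/2 × (-158) = -4977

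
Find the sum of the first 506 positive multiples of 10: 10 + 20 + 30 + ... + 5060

Factor out 10: = 10(1 + 2 + ... + 506) = 10 × n(n+1)/2
= 10 × 506×507/2
= 10 × 128271
= 1282710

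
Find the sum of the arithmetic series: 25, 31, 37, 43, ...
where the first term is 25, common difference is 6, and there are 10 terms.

Sₙ = n/2 × (first + last)
Last term = a + (n-1)d = 25 + (10-1)×6 = 79
S_10 = 10/2 × (25 + 79)
S_10 = 10/2 × 104 = 520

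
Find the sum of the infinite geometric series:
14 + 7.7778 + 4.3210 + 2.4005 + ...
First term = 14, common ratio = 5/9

For |r| < 1, S = a / (1 - r)
S = 14 / (1 - (5/9))
S = 14 / (4/9)
S = 63/2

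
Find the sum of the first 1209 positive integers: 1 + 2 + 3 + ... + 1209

Formula: ∑k = n(n+1)/2
= 1209×1210/2
= 1462890/2
= 731445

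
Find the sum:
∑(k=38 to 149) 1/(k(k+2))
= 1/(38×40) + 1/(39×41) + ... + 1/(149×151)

Partial fractions: 1/(k(k+2)) = (1/2)[1/k - 1/(k+2)]
Telescoping leaves the first two and last two terms:
= (1/2)[1/38 + 1/39 - 1/150 - 1/151]
= 54082/2797275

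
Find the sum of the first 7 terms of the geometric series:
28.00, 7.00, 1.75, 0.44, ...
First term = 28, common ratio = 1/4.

Sₙ = a(1 - rⁿ) / (1 - r)
S_7 = 28(1 - (1/4)^7) / (1 - (1/4))
S_7 = 28(1 - (1/16384)) / (3/4)
S_7 = 38227/1024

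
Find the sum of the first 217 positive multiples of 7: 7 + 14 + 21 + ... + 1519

Factor out 7: = 7(1 + 2 + ... + 217) = 7 × n(n+1)/2
= 7 × 217×218/2
= 7 × 23653
= 165571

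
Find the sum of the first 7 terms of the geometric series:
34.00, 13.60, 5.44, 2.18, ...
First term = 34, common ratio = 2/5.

Sₙ = a(1 - rⁿ) / (1 - r)
S_7 = 34(1 - (2/5)^7) / (1 - (2/5))
S_7 = 34(1 - (128/78125)) / (3/5)
S_7 = 883966/15625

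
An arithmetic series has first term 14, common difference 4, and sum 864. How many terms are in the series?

Using S = n/2 × [2a + (n-1)d]
864 = n/2 × [2(14) + (n-1)(4)]
864 = n/2 × [28 + 4n - 4]
1728 = n × [24 + 4n]
4n² + (24)n - 1728 = 0
Discriminant: Δ = (24)² - 4(4)(-1728) = 576 + 27648 = 28224
√Δ = 168
n = [-(24) + √Δ] / (2·4) = (-24 + 168) / 8 = 144 / 8 = 18
(The negative root is discarded since n must be a positive integer.)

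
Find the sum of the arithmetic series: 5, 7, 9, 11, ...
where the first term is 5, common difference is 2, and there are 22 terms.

Sₙ = n/2 × (first + last)
Last term = a + (n-1)d = 5 + (22-1)×2 = 47
S_22 = 22/2 × (5 + 47)
S_22 = 22/2 × 52 = 572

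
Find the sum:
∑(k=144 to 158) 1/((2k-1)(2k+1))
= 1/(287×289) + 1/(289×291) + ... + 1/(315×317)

Partial fractions: 1/((2k-1)(2k+1)) = (1/2)[1/(2k-1) - 1/(2k+1)]
The series telescopes:
= (1/2)[1/287 - 1/317]
= 15/90979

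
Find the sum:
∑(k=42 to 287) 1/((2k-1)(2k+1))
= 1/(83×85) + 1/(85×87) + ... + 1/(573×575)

Partial fractions: 1/((2k-1)(2k+1)) = (1/2)[1/(2k-1) - 1/(2k+1)]
The series telescopes:
= (1/2)[1/83 - 1/575]
= 246/47725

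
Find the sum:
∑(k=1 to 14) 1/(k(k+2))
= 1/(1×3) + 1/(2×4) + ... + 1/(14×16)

Partial fractions: 1/(k(k+2)) = (1/2)[1/k - 1/(k+2)]
Telescoping leaves the first two and last two terms:
= (1/2)[1/1 + 1/2 - 1/15 - 1/16]
= 329/480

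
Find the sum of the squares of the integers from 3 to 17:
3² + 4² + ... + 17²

Use ∑_{k=1}^{n} k² = n(n+1)(2n+1)/6, then subtract the first 2 terms.
∑_{k=1}^{17} k² = 17×18×35/6 = 1785
∑_{k=1}^{2} k² = 2×3×5/6 = 5
∑_{k=3}^{17} k² = 1785 - 5 = 1780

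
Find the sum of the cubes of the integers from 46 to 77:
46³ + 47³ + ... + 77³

Use ∑_{k=1}^{n} k³ = [n(n+1)/2]², then subtract the first 45 terms.
∑_{k=1}^{77} k³ = [77×78/2]² = 3003² = 9018009
∑_{k=1}^{45} k³ = [45×46/2]² = 1035² = 1071225
∑_{k=46}^{77} k³ = 9018009 - 1071225 = 7946784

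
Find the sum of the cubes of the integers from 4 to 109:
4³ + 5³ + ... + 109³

Use ∑_{k=1}^{n} k³ = [n(n+1)/2]², then subtract the first 3 terms.
∑_{k=1}^{109} k³ = [109×110/2]² = 5995² = 35940025
∑_{k=1}^{3} k³ = [3×4/2]² = 6² = 36
∑_{k=4}^{109} k³ = 35940025 - 36 = 35939989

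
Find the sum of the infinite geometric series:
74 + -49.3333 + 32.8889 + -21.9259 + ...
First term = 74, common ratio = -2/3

For |r| < 1, S = a / (1 - r)
S = 74 / (1 - (-2/3))
S = 74 / (5/3)
S = 222/5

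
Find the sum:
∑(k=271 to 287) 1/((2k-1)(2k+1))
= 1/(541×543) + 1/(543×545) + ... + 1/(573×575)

Partial fractions: 1/((2k-1)(2k+1)) = (1/2)[1/(2k-1) - 1/(2k+1)]
The series telescopes:
= (1/2)[1/541 - 1/575]
= 17/311075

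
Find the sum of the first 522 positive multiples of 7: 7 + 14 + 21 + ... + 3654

Factor out 7: = 7(1 + 2 + ... + 522) = 7 × n(n+1)/2
= 7 × 522×523/2
= 7 × 136503
= 955521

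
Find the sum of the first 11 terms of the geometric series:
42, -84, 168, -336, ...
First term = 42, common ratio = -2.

Sₙ = a(1 - rⁿ) / (1 - r)
S_11 = 42(1 - (-2)^11) / (1 - (-2))
S_11 = 42(1 - (-2048)) / (3)
S_11 = 28686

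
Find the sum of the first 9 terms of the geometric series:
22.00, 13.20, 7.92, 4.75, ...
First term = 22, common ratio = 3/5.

Sₙ = a(1 - rⁿ) / (1 - r)
S_9 = 22(1 - (3/5)^9) / (1 - (3/5))
S_9 = 22(1 - (19683/1953125)) / (2/5)
S_9 = 21267862/390625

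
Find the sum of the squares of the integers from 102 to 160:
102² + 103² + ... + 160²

Use ∑_{k=1}^{n} k² = n(n+1)(2n+1)/6, then subtract the first 101 terms.
∑_{k=1}^{160} k² = 160×161×321/6 = 1378160
∑_{k=1}^{101} k² = 101×102×203/6 = 348551
∑_{k=102}^{160} k² = 1378160 - 348551 = 1029609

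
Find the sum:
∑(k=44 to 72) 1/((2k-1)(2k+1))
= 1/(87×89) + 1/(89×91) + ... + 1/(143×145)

Partial fractions: 1/((2k-1)(2k+1)) = (1/2)[1/(2k-1) - 1/(2k+1)]
The series telescopes:
= (1/2)[1/87 - 1/145]
= 1/435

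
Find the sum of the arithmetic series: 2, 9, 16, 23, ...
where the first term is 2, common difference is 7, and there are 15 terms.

Sₙ = n/2 × (first + last)
Last term = a + (n-1)d = 2 + (15-1)×7 = 100
S_15 = 15/2 × (2 + 100)
S_15 = 15/2 × 102 = 765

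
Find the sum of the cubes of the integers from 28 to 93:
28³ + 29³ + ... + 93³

Use ∑_{k=1}^{n} k³ = [n(n+1)/2]², then subtract the first 27 terms.
∑_{k=1}^{93} k³ = [93×94/2]² = 4371² = 19105641
∑_{k=1}^{27} k³ = [27×28/2]² = 378² = 142884
∑_{k=28}^{93} k³ = 19105641 - 142884 = 18962757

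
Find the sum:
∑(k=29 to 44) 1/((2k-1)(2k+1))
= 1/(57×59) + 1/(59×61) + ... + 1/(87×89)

Partial fractions: 1/((2k-1)(2k+1)) = (1/2)[1/(2k-1) - 1/(2k+1)]
The series telescopes:
= (1/2)[1/57 - 1/89]
= 16/5073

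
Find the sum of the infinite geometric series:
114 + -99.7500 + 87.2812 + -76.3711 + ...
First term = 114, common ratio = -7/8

For |r| < 1, S = a / (1 - r)
S = 114 / (1 - (-7/8))
S = 114 / (15/8)
S = 304/5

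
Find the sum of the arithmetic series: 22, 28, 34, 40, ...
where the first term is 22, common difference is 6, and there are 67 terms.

Sₙ = n/2 × (first + last)
Last term = a + (n-1)d = 22 + (67-1)×6 = 418
S_67 = 67/2 × (22 + 418)
S_67 = 67/2 × 440 = 14740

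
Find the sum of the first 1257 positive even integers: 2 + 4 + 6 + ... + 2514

Sum of first n even numbers = n(n+1)
= 1257×1258
= 1581306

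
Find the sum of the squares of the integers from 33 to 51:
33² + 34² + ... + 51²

Use ∑_{k=1}^{n} k² = n(n+1)(2n+1)/6, then subtract the first 32 terms.
∑_{k=1}^{51} k² = 51×52×103/6 = 45526
∑_{k=1}^{32} k² = 32×33×65/6 = 11440
∑_{k=33}^{51} k² = 45526 - 11440 = 34086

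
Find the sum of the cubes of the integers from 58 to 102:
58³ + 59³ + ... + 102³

Use ∑_{k=1}^{n} k³ = [n(n+1)/2]², then subtract the first 57 terms.
∑_{k=1}^{102} k³ = [102×103/2]² = 5253² = 27594009
∑_{k=1}^{57} k³ = [57×58/2]² = 1653² = 2732409
∑_{k=58}^{102} k³ = 27594009 - 2732409 = 24861600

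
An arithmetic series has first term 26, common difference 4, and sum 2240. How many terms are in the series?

Using S = n/2 × [2a + (n-1)d]
2240 = n/2 × [2(26) + (n-1)(4)]
2240 = n/2 × [52 + 4n - 4]
4480 = n × [48 + 4n]
4n² + (48)n - 4480 = 0
Discriminant: Δ = (48)² - 4(4)(-4480) = 2304 + 71680 = 73984
√Δ = 272
n = [-(48) + √Δ] / (2·4) = (-48 + 272) / 8 = 224 / 8 = 28
(The negative root is discarded since n must be a positive integer.)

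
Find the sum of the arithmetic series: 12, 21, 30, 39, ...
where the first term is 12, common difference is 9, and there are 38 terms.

Sₙ = n/2 × (first + last)
Last term = a + (n-1)d = 12 + (38-1)×9 = 345
S_38 = 38/2 × (12 + 345)
S_38 = 38/2 × 357 = 6783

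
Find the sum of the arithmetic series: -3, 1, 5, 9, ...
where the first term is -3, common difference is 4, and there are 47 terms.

Sₙ = n/2 × (first + last)
Last term = a + (n-1)d = -3 + (47-1)×4 = 181
S_47 = 47/2 × (-3 + 181)
S_47 = 47/2 × 178 = 4183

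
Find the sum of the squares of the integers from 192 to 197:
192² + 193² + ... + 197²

Use ∑_{k=1}^{n} k² = n(n+1)(2n+1)/6, then subtract the first 191 terms.
∑_{k=1}^{197} k² = 197×198×395/6 = 2567895
∑_{k=1}^{191} k² = 191×192×383/6 = 2340896
∑_{k=192}^{197} k² = 2567895 - 2340896 = 226999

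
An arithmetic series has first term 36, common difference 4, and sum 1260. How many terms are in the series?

Using S = n/2 × [2a + (n-1)d]
1260 = n/2 × [2(36) + (n-1)(4)]
1260 = n/2 × [72 + 4n - 4]
2520 = n × [68 + 4n]
4n² + (68)n - 2520 = 0
Discriminant: Δ = (68)² - 4(4)(-2520) = 4624 + 40320 = 44944
√Δ = 212
n = [-(68) + √Δ] / (2·4) = (-68 + 212) / 8 = 144 / 8 = 18
(The negative root is discarded since n must be a positive integer.)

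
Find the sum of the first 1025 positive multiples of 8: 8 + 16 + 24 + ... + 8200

Factor out 8: = 8(1 + 2 + ... + 1025) = 8 × n(n+1)/2
= 8 × 1025×1026/2
= 8 × 525825
= 4206600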